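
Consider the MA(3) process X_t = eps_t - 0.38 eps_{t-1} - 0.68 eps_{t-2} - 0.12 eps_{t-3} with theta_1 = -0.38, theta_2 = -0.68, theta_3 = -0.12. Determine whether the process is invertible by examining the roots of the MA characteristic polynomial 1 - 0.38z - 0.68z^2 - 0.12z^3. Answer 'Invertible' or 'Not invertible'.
\text{Not invertible}

The MA(q) characteristic polynomial is P(z) = 1 - 0.38z - 0.68z^2 - 0.12z^3.
Invertibility requires all roots to lie outside the unit circle, i.e. |z| > 1 for every root.
Degree 3: look for a simple real root z0 first, then factor out (1 - z/z0) and solve the remaining quadratic.
Testing z0 = -2: P(-2) = 1 + (-0.38)(-2) + (-0.68)(-2)^2 + (-0.12)(-2)^3
  = 1 + (0.76) + (-2.72) + (0.96) = 0.  So z_0 = -2 is a root, |z_0| = 2.
Divide out the factor (1 + 0.5 z) = (1 - z/z0) (since 1/z0 = -0.5):
  P(z) = (1 + 0.5 z)(1 + (-0.88) z + (-0.24) z^2)
  [check: z-coef -0.88 - (-0.5) = -0.38; z^2-coef -0.24 - (-0.5)(-0.88) = -0.68; z^3-coef -(-0.5)(-0.24) = -0.12.]
Remaining roots from the quadratic factor 1 + (-0.88) z + (-0.24) z^2:
  Set 1 + (-0.88) z + (-0.24) z^2 = 0, i.e. a z^2 + b z + c = 0 with a = -0.24, b = -0.88, c = 1.
  Discriminant D = b^2 - 4ac = (-0.88)^2 - 4*(-0.24)*1 = 0.7744 - (-0.96) = 1.7344.
  D >= 0, so the roots are real: z = (-b +/- sqrt(D)) / (2a) = (0.88 +/- 1.316966) / (-0.48).
    z_1 = (0.88 + 1.316966) / (-0.48) = -4.577,   |z_1| = 4.577.
    z_2 = (0.88 - 1.316966) / (-0.48) = 0.9103,   |z_2| = 0.9103.
Moduli of all roots: 2.0000, 4.5770, 0.9103.
All moduli strictly greater than 1? No.
Verdict: Not invertible.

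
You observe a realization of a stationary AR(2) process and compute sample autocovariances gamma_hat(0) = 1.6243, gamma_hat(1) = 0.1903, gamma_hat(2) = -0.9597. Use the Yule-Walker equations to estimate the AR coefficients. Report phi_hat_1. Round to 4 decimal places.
\hat\phi_{1} = 0.1890

The Yule-Walker equations for an AR(p) process read, in matrix form,
  Gamma_p phi = r_p,   with   (Gamma_p)_{ij} = gamma(|i - j|),
                       (r_p)_i = gamma(i),   i,j = 1..p.
Substitute the sample gammas (Toeplitz matrix and right-hand side of size 2):
  Gamma_p = [[1.6243, 0.1903], [0.1903, 1.6243]]
  r_p     = [0.1903, -0.9597]
Written out:
  1.6243 phi_1 + 0.1903 phi_2 = 0.1903
  0.1903 phi_1 + 1.6243 phi_2 = -0.9597
Solve by Cramer's rule:
  det = gamma(0)^2 - gamma(1)^2 = (1.6243)^2 - (0.1903)^2 = 2.63835049 - 0.03621409 = 2.6021364
  phi_hat_1 = [gamma(1) gamma(0) - gamma(1) gamma(2)] / det = [(0.1903)(1.6243) - (0.1903)(-0.9597)] / 2.6021364 = 0.4917352 / 2.6021364 = 0.189
  phi_hat_2 = [gamma(0) gamma(2) - gamma(1)^2] / det = [(1.6243)(-0.9597) - (0.1903)^2] / 2.6021364 = -1.5950548 / 2.6021364 = -0.613
So phi_hat = [0.1890, -0.6130].
Therefore phi_hat_1 = 0.1890.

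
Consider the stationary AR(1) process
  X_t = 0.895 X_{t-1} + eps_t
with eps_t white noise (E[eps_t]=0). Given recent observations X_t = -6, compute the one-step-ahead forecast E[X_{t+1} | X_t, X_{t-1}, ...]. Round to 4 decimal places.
E[X_{t+1} \mid \mathcal F_t] = -5.3700

For an AR(p) model X_t = c + sum_i phi_i X_{t-i} + eps_t, the
one-step-ahead conditional mean is
  E[X_{t+1} | X_t, ...] = c + sum_i phi_i X_{t+1-i}.
Substitute known values:
  E[X_{t+1} | ...] = (0.895) * (-6)
                   = -5.3700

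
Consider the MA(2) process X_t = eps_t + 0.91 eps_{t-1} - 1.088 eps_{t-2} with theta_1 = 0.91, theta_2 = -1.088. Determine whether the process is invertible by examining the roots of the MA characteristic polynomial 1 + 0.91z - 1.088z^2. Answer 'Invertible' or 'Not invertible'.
\text{Not invertible}

The MA(q) characteristic polynomial is P(z) = 1 + 0.91z - 1.088z^2.
Invertibility requires all roots to lie outside the unit circle, i.e. |z| > 1 for every root.
Set 1 + (0.91) z + (-1.088) z^2 = 0, i.e. a z^2 + b z + c = 0 with a = -1.088, b = 0.91, c = 1.
Discriminant D = b^2 - 4ac = (0.91)^2 - 4*(-1.088)*1 = 0.8281 - (-4.352) = 5.1801.
D >= 0, so the roots are real: z = (-b +/- sqrt(D)) / (2a) = (-0.91 +/- 2.275983) / (-2.176).
  z_1 = (-0.91 + 2.275983) / (-2.176) = -0.6277,   |z_1| = 0.6277.
  z_2 = (-0.91 - 2.275983) / (-2.176) = 1.4641,   |z_2| = 1.4641.
Moduli of all roots: 0.6277, 1.4641.
All moduli strictly greater than 1? No.
Verdict: Not invertible.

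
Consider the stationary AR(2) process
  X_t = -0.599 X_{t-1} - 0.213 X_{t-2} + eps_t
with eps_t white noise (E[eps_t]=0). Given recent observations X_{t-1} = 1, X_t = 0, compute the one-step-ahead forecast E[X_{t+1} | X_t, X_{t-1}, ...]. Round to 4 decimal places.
E[X_{t+1} \mid \mathcal F_t] = -0.2130

For an AR(p) model X_t = c + sum_i phi_i X_{t-i} + eps_t, the
one-step-ahead conditional mean is
  E[X_{t+1} | X_t, ...] = c + sum_i phi_i X_{t+1-i}.
Substitute known values:
  E[X_{t+1} | ...] = (-0.599) * (0) + (-0.213) * (1)
                   = -0.2130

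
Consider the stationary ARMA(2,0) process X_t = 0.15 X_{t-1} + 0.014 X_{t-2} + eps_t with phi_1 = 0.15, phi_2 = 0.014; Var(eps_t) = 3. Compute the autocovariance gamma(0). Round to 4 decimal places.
\gamma(0) = 3.0717

Multiply the model equation by X_{t-k} and take expectations. With theta_0 = psi_0 = 1 and psi_j the MA(infinity) weights, this gives
  gamma(k) - sum_i phi_i gamma(k-i) = c_k,
  c_k = sigma^2 * sum_{j=k..q} theta_j psi_{j-k}   (c_k = 0 for k > q),
using gamma(-m) = gamma(m).
Pure AR (q = 0): c_0 = sigma^2 = 3, c_k = 0 for k >= 1.
Equations for k = 0, 1, 2 (AR order 2, c_2 = 0):
  (E0) gamma(0) = phi_1 gamma(1) + phi_2 gamma(2) + c_0
  (E1) gamma(1) = phi_1 gamma(0) + phi_2 gamma(1) + c_1
  (E2) gamma(2) = phi_1 gamma(1) + phi_2 gamma(0)
From (E1): gamma(1) = A gamma(0) + B with
  A = phi_1 / (1 - phi_2) = 0.15 / 0.986 = 0.15213,   B = c_1 / (1 - phi_2) = 0 / 0.986 = 0.
Insert (E2) into (E0): gamma(0) (1 - phi_2^2) = phi_1 (1 + phi_2) gamma(1) + c_0.
  phi_1 (1 + phi_2) = (0.15)(1.014) = 0.1521,   1 - phi_2^2 = 0.999804.
Replace gamma(1) by A gamma(0) + B and collect gamma(0):
  gamma(0) [0.999804 - (0.1521)(0.15213)] = c_0 = 3
  gamma(0) * 0.976665 = 3
  gamma(0) = 3 / 0.976665 = 3.071677.
Therefore gamma(0) = 3.0717 (to 4 decimal places).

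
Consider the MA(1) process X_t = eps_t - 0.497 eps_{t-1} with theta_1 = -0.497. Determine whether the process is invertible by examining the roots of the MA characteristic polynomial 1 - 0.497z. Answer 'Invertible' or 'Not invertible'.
\text{Invertible}

The MA(q) characteristic polynomial is P(z) = 1 - 0.497z.
Invertibility requires all roots to lie outside the unit circle, i.e. |z| > 1 for every root.
This is linear in z: 1 + (-0.497) z = 0  =>  z = -1/(-0.497) = 2.012072,  |z| = 2.012072.
Moduli of all roots: 2.0121.
All moduli strictly greater than 1? Yes.
Verdict: Invertible.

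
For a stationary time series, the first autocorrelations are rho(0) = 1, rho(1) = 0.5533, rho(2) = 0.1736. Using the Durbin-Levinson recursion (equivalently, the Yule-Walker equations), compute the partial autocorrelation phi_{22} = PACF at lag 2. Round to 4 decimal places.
\phi_{22} = -0.1910

The PACF at lag k is phi_{kk}, the last component of the solution
to the Yule-Walker system G_k phi = r_k where
  (G_k)_{ij} = rho(|i - j|), (r_k)_i = rho(i), i,j = 1..k.
Equivalently, Durbin-Levinson gives phi_{kk} iteratively:
  phi_{11} = rho(1)
  phi_{kk} = [rho(k) - sum_{j=1..k-1} phi_{k-1,j} rho(k-j)]
            / [1 - sum_{j=1..k-1} phi_{k-1,j} rho(j)],
  phi_{k,j} = phi_{k-1,j} - phi_{kk} phi_{k-1,k-j},  j = 1..k-1.
Step k = 1:
  phi_11 = rho(1) = 0.5533.
Step k = 2:
  phi_22 = [rho(2) - phi_11 rho(1)] / [1 - phi_11 rho(1)] = [0.1736 - (0.5533)(0.5533)] / [1 - (0.5533)(0.5533)]
         = -0.13254089 / 0.69385911 = -0.191.
Therefore phi_{22} = -0.1910.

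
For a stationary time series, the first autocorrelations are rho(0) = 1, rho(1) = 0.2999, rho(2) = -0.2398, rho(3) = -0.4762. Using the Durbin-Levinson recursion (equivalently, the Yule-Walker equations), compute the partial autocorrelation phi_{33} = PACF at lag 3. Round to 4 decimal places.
\phi_{33} = -0.3410

The PACF at lag k is phi_{kk}, the last component of the solution
to the Yule-Walker system G_k phi = r_k where
  (G_k)_{ij} = rho(|i - j|), (r_k)_i = rho(i), i,j = 1..k.
Equivalently, Durbin-Levinson gives phi_{kk} iteratively:
  phi_{11} = rho(1)
  phi_{kk} = [rho(k) - sum_{j=1..k-1} phi_{k-1,j} rho(k-j)]
            / [1 - sum_{j=1..k-1} phi_{k-1,j} rho(j)],
  phi_{k,j} = phi_{k-1,j} - phi_{kk} phi_{k-1,k-j},  j = 1..k-1.
Step k = 1:
  phi_11 = rho(1) = 0.2999.
Step k = 2:
  phi_22 = [rho(2) - phi_11 rho(1)] / [1 - phi_11 rho(1)] = [-0.2398 - (0.2999)(0.2999)] / [1 - (0.2999)(0.2999)]
         = -0.32974001 / 0.91005999 = -0.362328.
  Update: phi_21 = phi_11 - phi_22 phi_11 = 0.2999 - (-0.362328)(0.2999) = 0.408562.
Step k = 3:
  phi_33 = [rho(3) - phi_21 rho(2) - phi_22 rho(1)] / [1 - phi_21 rho(1) - phi_22 rho(2)]
    numerator   = -0.4762 - (0.408562)(-0.2398) - (-0.362328)(0.2999) = -0.26956471
    denominator = 1 - (0.408562)(0.2999) - (-0.362328)(-0.2398) = 0.79058603
  phi_33 = -0.26956471 / 0.79058603 = -0.341.
Therefore phi_{33} = -0.3410.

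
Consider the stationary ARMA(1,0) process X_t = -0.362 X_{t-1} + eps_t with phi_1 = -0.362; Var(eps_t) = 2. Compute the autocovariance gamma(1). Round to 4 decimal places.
\gamma(1) = -0.8332

Multiply the model equation by X_{t-k} and take expectations. With theta_0 = psi_0 = 1 and psi_j the MA(infinity) weights, this gives
  gamma(k) - sum_i phi_i gamma(k-i) = c_k,
  c_k = sigma^2 * sum_{j=k..q} theta_j psi_{j-k}   (c_k = 0 for k > q),
using gamma(-m) = gamma(m).
Pure AR (q = 0): c_0 = sigma^2 = 2, c_k = 0 for k >= 1.
Equations for k = 0 and k = 1 (AR order 1):
  gamma(0) = phi_1 gamma(1) + c_0
  gamma(1) = phi_1 gamma(0) + c_1
Substituting the second into the first: gamma(0) (1 - phi_1^2) = c_0 + phi_1 c_1, so
  gamma(0) = c_0 / (1 - phi_1^2) = 2 / (1 - (-0.362)^2) = 2 / 0.868956 = 2.301613.
  gamma(1) = phi_1 gamma(0) = (-0.362)(2.301613) = -0.833184.
Therefore gamma(1) = -0.8332 (to 4 decimal places).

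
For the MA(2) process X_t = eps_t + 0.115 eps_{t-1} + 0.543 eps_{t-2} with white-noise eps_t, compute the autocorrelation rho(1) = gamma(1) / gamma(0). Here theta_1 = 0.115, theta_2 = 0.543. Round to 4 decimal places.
\rho(1) = 0.1357

For an MA(q) process with theta_0 = 1, the autocovariance is
  gamma(k) = sigma^2 * sum_{i=0..q-k} theta_i * theta_{i+k},
and rho(k) = gamma(k) / gamma(0). Sigma^2 cancels.
  numerator   = (1)*(0.115) + (0.115)*(0.543) = 0.177445.
  denominator = (1)^2 + (0.115)^2 + (0.543)^2 = 1.308074.
  rho(1) = 0.177445 / 1.308074 = 0.1357.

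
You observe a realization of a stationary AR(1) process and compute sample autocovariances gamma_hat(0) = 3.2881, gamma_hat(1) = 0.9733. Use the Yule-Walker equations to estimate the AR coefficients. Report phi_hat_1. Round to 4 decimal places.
\hat\phi_{1} = 0.2960

The Yule-Walker equations for an AR(p) process read, in matrix form,
  Gamma_p phi = r_p,   with   (Gamma_p)_{ij} = gamma(|i - j|),
                       (r_p)_i = gamma(i),   i,j = 1..p.
Substitute the sample gammas (Toeplitz matrix and right-hand side of size 1):
  Gamma_p = [[3.2881]]
  r_p     = [0.9733]
With p = 1 this is the single equation gamma(0) phi_1 = gamma(1):
  phi_hat_1 = gamma(1) / gamma(0) = 0.9733 / 3.2881 = 0.2960.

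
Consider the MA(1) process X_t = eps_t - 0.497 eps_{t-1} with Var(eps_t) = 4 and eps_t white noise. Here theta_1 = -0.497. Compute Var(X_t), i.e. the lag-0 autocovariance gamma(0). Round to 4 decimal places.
\gamma(0) = 4.9880

For an MA(q) process X_t = eps_t + sum_i theta_i eps_{t-i} with
Var(eps_t) = sigma^2, the variance is
  gamma(0) = sigma^2 * (1 + sum_i theta_i^2).
  sum_i theta_i^2 = (-0.497)^2 = 0.247009.
  gamma(0) = 4 * (1 + 0.247009) = 4 * 1.247009 = 4.988036, which rounds to 4.9880.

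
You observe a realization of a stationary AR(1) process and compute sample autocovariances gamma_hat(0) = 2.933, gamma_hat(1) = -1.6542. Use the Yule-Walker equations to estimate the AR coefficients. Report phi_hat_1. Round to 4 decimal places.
\hat\phi_{1} = -0.5640

The Yule-Walker equations for an AR(p) process read, in matrix form,
  Gamma_p phi = r_p,   with   (Gamma_p)_{ij} = gamma(|i - j|),
                       (r_p)_i = gamma(i),   i,j = 1..p.
Substitute the sample gammas (Toeplitz matrix and right-hand side of size 1):
  Gamma_p = [[2.933]]
  r_p     = [-1.6542]
With p = 1 this is the single equation gamma(0) phi_1 = gamma(1):
  phi_hat_1 = gamma(1) / gamma(0) = -1.6542 / 2.933 = -0.5640.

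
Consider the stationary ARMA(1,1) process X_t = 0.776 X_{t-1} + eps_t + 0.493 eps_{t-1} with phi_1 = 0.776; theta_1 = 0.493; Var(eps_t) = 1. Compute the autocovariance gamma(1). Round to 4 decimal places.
\gamma(1) = 4.4102

Multiply the model equation by X_{t-k} and take expectations. With theta_0 = psi_0 = 1 and psi_j the MA(infinity) weights, this gives
  gamma(k) - sum_i phi_i gamma(k-i) = c_k,
  c_k = sigma^2 * sum_{j=k..q} theta_j psi_{j-k}   (c_k = 0 for k > q),
using gamma(-m) = gamma(m).
psi-weights needed (psi_j = theta_j + sum_i phi_i psi_{j-i}):
  psi_1 = theta_1 + phi_1 = 0.493 + (0.776) = 1.269
Right-hand sides:
  c_0 = sigma^2 (1 + theta_1 psi_1) = 1 * (1 + (0.493)(1.269)) = 1 * 1.625617 = 1.625617
  c_1 = sigma^2 theta_1 = 1 * (0.493) = 0.493
  c_2 = 0
Equations for k = 0 and k = 1 (AR order 1):
  gamma(0) = phi_1 gamma(1) + c_0
  gamma(1) = phi_1 gamma(0) + c_1
Substituting the second into the first: gamma(0) (1 - phi_1^2) = c_0 + phi_1 c_1, so
  gamma(0) = (c_0 + phi_1 c_1) / (1 - phi_1^2) = (1.625617 + (0.776)(0.493)) / (1 - (0.776)^2) = 2.008185 / 0.397824 = 5.047923.
  gamma(1) = phi_1 gamma(0) + c_1 = (0.776)(5.047923) + (0.493) = 4.410188.
Therefore gamma(1) = 4.4102 (to 4 decimal places).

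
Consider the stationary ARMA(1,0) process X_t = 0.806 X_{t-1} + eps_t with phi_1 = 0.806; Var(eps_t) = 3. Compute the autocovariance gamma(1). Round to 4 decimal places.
\gamma(1) = 6.9014

Multiply the model equation by X_{t-k} and take expectations. With theta_0 = psi_0 = 1 and psi_j the MA(infinity) weights, this gives
  gamma(k) - sum_i phi_i gamma(k-i) = c_k,
  c_k = sigma^2 * sum_{j=k..q} theta_j psi_{j-k}   (c_k = 0 for k > q),
using gamma(-m) = gamma(m).
Pure AR (q = 0): c_0 = sigma^2 = 3, c_k = 0 for k >= 1.
Equations for k = 0 and k = 1 (AR order 1):
  gamma(0) = phi_1 gamma(1) + c_0
  gamma(1) = phi_1 gamma(0) + c_1
Substituting the second into the first: gamma(0) (1 - phi_1^2) = c_0 + phi_1 c_1, so
  gamma(0) = c_0 / (1 - phi_1^2) = 3 / (1 - (0.806)^2) = 3 / 0.350364 = 8.562524.
  gamma(1) = phi_1 gamma(0) = (0.806)(8.562524) = 6.901394.
Therefore gamma(1) = 6.9014 (to 4 decimal places).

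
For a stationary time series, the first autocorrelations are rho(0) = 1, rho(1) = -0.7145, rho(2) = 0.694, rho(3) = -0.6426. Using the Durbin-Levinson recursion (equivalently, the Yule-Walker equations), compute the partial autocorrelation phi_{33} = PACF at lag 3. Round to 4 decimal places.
\phi_{33} = -0.1540

The PACF at lag k is phi_{kk}, the last component of the solution
to the Yule-Walker system G_k phi = r_k where
  (G_k)_{ij} = rho(|i - j|), (r_k)_i = rho(i), i,j = 1..k.
Equivalently, Durbin-Levinson gives phi_{kk} iteratively:
  phi_{11} = rho(1)
  phi_{kk} = [rho(k) - sum_{j=1..k-1} phi_{k-1,j} rho(k-j)]
            / [1 - sum_{j=1..k-1} phi_{k-1,j} rho(j)],
  phi_{k,j} = phi_{k-1,j} - phi_{kk} phi_{k-1,k-j},  j = 1..k-1.
Step k = 1:
  phi_11 = rho(1) = -0.7145.
Step k = 2:
  phi_22 = [rho(2) - phi_11 rho(1)] / [1 - phi_11 rho(1)] = [0.694 - (-0.7145)(-0.7145)] / [1 - (-0.7145)(-0.7145)]
         = 0.18348975 / 0.48948975 = 0.374859.
  Update: phi_21 = phi_11 - phi_22 phi_11 = -0.7145 - (0.374859)(-0.7145) = -0.446663.
Step k = 3:
  phi_33 = [rho(3) - phi_21 rho(2) - phi_22 rho(1)] / [1 - phi_21 rho(1) - phi_22 rho(2)]
    numerator   = -0.6426 - (-0.446663)(0.694) - (0.374859)(-0.7145) = -0.0647789
    denominator = 1 - (-0.446663)(-0.7145) - (0.374859)(0.694) = 0.42070692
  phi_33 = -0.0647789 / 0.42070692 = -0.154.
Therefore phi_{33} = -0.1540.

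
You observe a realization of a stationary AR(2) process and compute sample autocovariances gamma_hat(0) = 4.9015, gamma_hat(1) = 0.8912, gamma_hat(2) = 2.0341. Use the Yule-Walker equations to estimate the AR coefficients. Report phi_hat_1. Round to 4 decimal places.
\hat\phi_{1} = 0.1100

The Yule-Walker equations for an AR(p) process read, in matrix form,
  Gamma_p phi = r_p,   with   (Gamma_p)_{ij} = gamma(|i - j|),
                       (r_p)_i = gamma(i),   i,j = 1..p.
Substitute the sample gammas (Toeplitz matrix and right-hand side of size 2):
  Gamma_p = [[4.9015, 0.8912], [0.8912, 4.9015]]
  r_p     = [0.8912, 2.0341]
Written out:
  4.9015 phi_1 + 0.8912 phi_2 = 0.8912
  0.8912 phi_1 + 4.9015 phi_2 = 2.0341
Solve by Cramer's rule:
  det = gamma(0)^2 - gamma(1)^2 = (4.9015)^2 - (0.8912)^2 = 24.02470225 - 0.79423744 = 23.23046481
  phi_hat_1 = [gamma(1) gamma(0) - gamma(1) gamma(2)] / det = [(0.8912)(4.9015) - (0.8912)(2.0341)] / 23.23046481 = 2.55542688 / 23.23046481 = 0.11
  phi_hat_2 = [gamma(0) gamma(2) - gamma(1)^2] / det = [(4.9015)(2.0341) - (0.8912)^2] / 23.23046481 = 9.17590371 / 23.23046481 = 0.395
So phi_hat = [0.1100, 0.3950].
Therefore phi_hat_1 = 0.1100.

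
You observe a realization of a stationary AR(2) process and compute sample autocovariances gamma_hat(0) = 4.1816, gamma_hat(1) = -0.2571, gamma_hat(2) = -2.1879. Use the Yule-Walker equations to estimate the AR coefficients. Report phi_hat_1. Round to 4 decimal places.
\hat\phi_{1} = -0.0940

The Yule-Walker equations for an AR(p) process read, in matrix form,
  Gamma_p phi = r_p,   with   (Gamma_p)_{ij} = gamma(|i - j|),
                       (r_p)_i = gamma(i),   i,j = 1..p.
Substitute the sample gammas (Toeplitz matrix and right-hand side of size 2):
  Gamma_p = [[4.1816, -0.2571], [-0.2571, 4.1816]]
  r_p     = [-0.2571, -2.1879]
Written out:
  4.1816 phi_1 - 0.2571 phi_2 = -0.2571
  -0.2571 phi_1 + 4.1816 phi_2 = -2.1879
Solve by Cramer's rule:
  det = gamma(0)^2 - gamma(1)^2 = (4.1816)^2 - (-0.2571)^2 = 17.48577856 - 0.06610041 = 17.41967815
  phi_hat_1 = [gamma(1) gamma(0) - gamma(1) gamma(2)] / det = [(-0.2571)(4.1816) - (-0.2571)(-2.1879)] / 17.41967815 = -1.63759845 / 17.41967815 = -0.094
  phi_hat_2 = [gamma(0) gamma(2) - gamma(1)^2] / det = [(4.1816)(-2.1879) - (-0.2571)^2] / 17.41967815 = -9.21502305 / 17.41967815 = -0.529
So phi_hat = [-0.0940, -0.5290].
Therefore phi_hat_1 = -0.0940.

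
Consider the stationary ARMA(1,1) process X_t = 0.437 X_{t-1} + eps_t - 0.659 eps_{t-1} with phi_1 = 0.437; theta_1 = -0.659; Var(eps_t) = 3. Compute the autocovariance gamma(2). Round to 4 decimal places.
\gamma(2) = -0.2561

Multiply the model equation by X_{t-k} and take expectations. With theta_0 = psi_0 = 1 and psi_j the MA(infinity) weights, this gives
  gamma(k) - sum_i phi_i gamma(k-i) = c_k,
  c_k = sigma^2 * sum_{j=k..q} theta_j psi_{j-k}   (c_k = 0 for k > q),
using gamma(-m) = gamma(m).
psi-weights needed (psi_j = theta_j + sum_i phi_i psi_{j-i}):
  psi_1 = theta_1 + phi_1 = -0.659 + (0.437) = -0.222
Right-hand sides:
  c_0 = sigma^2 (1 + theta_1 psi_1) = 3 * (1 + (-0.659)(-0.222)) = 3 * 1.146298 = 3.438894
  c_1 = sigma^2 theta_1 = 3 * (-0.659) = -1.977
  c_2 = 0
Equations for k = 0 and k = 1 (AR order 1):
  gamma(0) = phi_1 gamma(1) + c_0
  gamma(1) = phi_1 gamma(0) + c_1
Substituting the second into the first: gamma(0) (1 - phi_1^2) = c_0 + phi_1 c_1, so
  gamma(0) = (c_0 + phi_1 c_1) / (1 - phi_1^2) = (3.438894 + (0.437)(-1.977)) / (1 - (0.437)^2) = 2.574945 / 0.809031 = 3.182752.
  gamma(1) = phi_1 gamma(0) + c_1 = (0.437)(3.182752) + (-1.977) = -0.586137.
For k = 2 (> q): gamma(2) = phi_1 gamma(1) = (0.437)(-0.586137) = -0.256142.
Therefore gamma(2) = -0.2561 (to 4 decimal places).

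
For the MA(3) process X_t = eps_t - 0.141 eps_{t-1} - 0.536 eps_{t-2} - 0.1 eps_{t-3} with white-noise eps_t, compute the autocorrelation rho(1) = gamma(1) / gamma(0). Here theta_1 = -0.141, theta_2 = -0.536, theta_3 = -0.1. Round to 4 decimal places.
\rho(1) = -0.0090

For an MA(q) process with theta_0 = 1, the autocovariance is
  gamma(k) = sigma^2 * sum_{i=0..q-k} theta_i * theta_{i+k},
and rho(k) = gamma(k) / gamma(0). Sigma^2 cancels.
  numerator   = (1)*(-0.141) + (-0.141)*(-0.536) + (-0.536)*(-0.1) = -0.011824.
  denominator = (1)^2 + (-0.141)^2 + (-0.536)^2 + (-0.1)^2 = 1.317177.
  rho(1) = -0.011824 / 1.317177 = -0.0090.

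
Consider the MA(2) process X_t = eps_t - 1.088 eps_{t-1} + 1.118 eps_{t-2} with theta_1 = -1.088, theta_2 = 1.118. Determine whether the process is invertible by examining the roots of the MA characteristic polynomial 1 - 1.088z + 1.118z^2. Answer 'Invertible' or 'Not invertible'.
\text{Not invertible}

The MA(q) characteristic polynomial is P(z) = 1 - 1.088z + 1.118z^2.
Invertibility requires all roots to lie outside the unit circle, i.e. |z| > 1 for every root.
Set 1 + (-1.088) z + (1.118) z^2 = 0, i.e. a z^2 + b z + c = 0 with a = 1.118, b = -1.088, c = 1.
Discriminant D = b^2 - 4ac = (-1.088)^2 - 4*(1.118)*1 = 1.183744 - (4.472) = -3.288256.
D < 0, so the roots are the complex-conjugate pair z = (-b +/- i sqrt(-D)) / (2a) = 0.4866 +/- 0.811i.
For a conjugate pair |z|^2 = z * conj(z) = (product of roots) = c/a = 1/(1.118) = 0.894454, so |z| = sqrt(0.894454) = 0.9458 for both roots.
Moduli of all roots: 0.9458, 0.9458.
All moduli strictly greater than 1? No.
Verdict: Not invertible.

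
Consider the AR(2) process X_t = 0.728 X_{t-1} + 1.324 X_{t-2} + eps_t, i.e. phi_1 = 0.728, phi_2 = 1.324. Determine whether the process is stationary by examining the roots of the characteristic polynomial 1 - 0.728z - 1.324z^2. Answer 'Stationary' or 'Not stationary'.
\text{Not stationary}

The AR(p) characteristic polynomial is P(z) = 1 - 0.728z - 1.324z^2.
Stationarity requires all roots to lie outside the unit circle, i.e. |z| > 1 for every root.
Set 1 + (-0.728) z + (-1.324) z^2 = 0, i.e. a z^2 + b z + c = 0 with a = -1.324, b = -0.728, c = 1.
Discriminant D = b^2 - 4ac = (-0.728)^2 - 4*(-1.324)*1 = 0.529984 - (-5.296) = 5.825984.
D >= 0, so the roots are real: z = (-b +/- sqrt(D)) / (2a) = (0.728 +/- 2.413708) / (-2.648).
  z_1 = (0.728 + 2.413708) / (-2.648) = -1.1864,   |z_1| = 1.1864.
  z_2 = (0.728 - 2.413708) / (-2.648) = 0.6366,   |z_2| = 0.6366.
Moduli of all roots: 1.1864, 0.6366.
All moduli strictly greater than 1? No.
Verdict: Not stationary.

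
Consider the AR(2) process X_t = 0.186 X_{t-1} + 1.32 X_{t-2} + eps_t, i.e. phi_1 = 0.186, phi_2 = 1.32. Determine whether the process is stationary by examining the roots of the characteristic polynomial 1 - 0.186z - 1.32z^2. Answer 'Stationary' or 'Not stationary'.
\text{Not stationary}

The AR(p) characteristic polynomial is P(z) = 1 - 0.186z - 1.32z^2.
Stationarity requires all roots to lie outside the unit circle, i.e. |z| > 1 for every root.
Set 1 + (-0.186) z + (-1.32) z^2 = 0, i.e. a z^2 + b z + c = 0 with a = -1.32, b = -0.186, c = 1.
Discriminant D = b^2 - 4ac = (-0.186)^2 - 4*(-1.32)*1 = 0.034596 - (-5.28) = 5.314596.
D >= 0, so the roots are real: z = (-b +/- sqrt(D)) / (2a) = (0.186 +/- 2.305341) / (-2.64).
  z_1 = (0.186 + 2.305341) / (-2.64) = -0.9437,   |z_1| = 0.9437.
  z_2 = (0.186 - 2.305341) / (-2.64) = 0.8028,   |z_2| = 0.8028.
Moduli of all roots: 0.9437, 0.8028.
All moduli strictly greater than 1? No.
Verdict: Not stationary.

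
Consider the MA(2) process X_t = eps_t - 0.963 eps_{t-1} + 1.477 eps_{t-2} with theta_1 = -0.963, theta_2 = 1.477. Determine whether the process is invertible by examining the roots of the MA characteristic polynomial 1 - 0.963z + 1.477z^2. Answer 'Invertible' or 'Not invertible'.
\text{Not invertible}

The MA(q) characteristic polynomial is P(z) = 1 - 0.963z + 1.477z^2.
Invertibility requires all roots to lie outside the unit circle, i.e. |z| > 1 for every root.
Set 1 + (-0.963) z + (1.477) z^2 = 0, i.e. a z^2 + b z + c = 0 with a = 1.477, b = -0.963, c = 1.
Discriminant D = b^2 - 4ac = (-0.963)^2 - 4*(1.477)*1 = 0.927369 - (5.908) = -4.980631.
D < 0, so the roots are the complex-conjugate pair z = (-b +/- i sqrt(-D)) / (2a) = 0.326 +/- 0.7555i.
For a conjugate pair |z|^2 = z * conj(z) = (product of roots) = c/a = 1/(1.477) = 0.677048, so |z| = sqrt(0.677048) = 0.8228 for both roots.
Moduli of all roots: 0.8228, 0.8228.
All moduli strictly greater than 1? No.
Verdict: Not invertible.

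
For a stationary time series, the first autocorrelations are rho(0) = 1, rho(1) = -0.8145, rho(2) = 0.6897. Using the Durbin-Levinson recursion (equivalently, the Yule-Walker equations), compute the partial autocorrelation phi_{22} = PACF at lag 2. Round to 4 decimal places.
\phi_{22} = 0.0781

The PACF at lag k is phi_{kk}, the last component of the solution
to the Yule-Walker system G_k phi = r_k where
  (G_k)_{ij} = rho(|i - j|), (r_k)_i = rho(i), i,j = 1..k.
Equivalently, Durbin-Levinson gives phi_{kk} iteratively:
  phi_{11} = rho(1)
  phi_{kk} = [rho(k) - sum_{j=1..k-1} phi_{k-1,j} rho(k-j)]
            / [1 - sum_{j=1..k-1} phi_{k-1,j} rho(j)],
  phi_{k,j} = phi_{k-1,j} - phi_{kk} phi_{k-1,k-j},  j = 1..k-1.
Step k = 1:
  phi_11 = rho(1) = -0.8145.
Step k = 2:
  phi_22 = [rho(2) - phi_11 rho(1)] / [1 - phi_11 rho(1)] = [0.6897 - (-0.8145)(-0.8145)] / [1 - (-0.8145)(-0.8145)]
         = 0.02628975 / 0.33658975 = 0.0781.
Therefore phi_{22} = 0.0781.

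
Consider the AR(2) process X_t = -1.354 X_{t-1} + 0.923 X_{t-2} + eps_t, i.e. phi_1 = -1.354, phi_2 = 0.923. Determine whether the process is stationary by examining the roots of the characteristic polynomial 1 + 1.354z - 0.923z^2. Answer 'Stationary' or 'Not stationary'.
\text{Not stationary}

The AR(p) characteristic polynomial is P(z) = 1 + 1.354z - 0.923z^2.
Stationarity requires all roots to lie outside the unit circle, i.e. |z| > 1 for every root.
Set 1 + (1.354) z + (-0.923) z^2 = 0, i.e. a z^2 + b z + c = 0 with a = -0.923, b = 1.354, c = 1.
Discriminant D = b^2 - 4ac = (1.354)^2 - 4*(-0.923)*1 = 1.833316 - (-3.692) = 5.525316.
D >= 0, so the roots are real: z = (-b +/- sqrt(D)) / (2a) = (-1.354 +/- 2.350599) / (-1.846).
  z_1 = (-1.354 + 2.350599) / (-1.846) = -0.5399,   |z_1| = 0.5399.
  z_2 = (-1.354 - 2.350599) / (-1.846) = 2.0068,   |z_2| = 2.0068.
Moduli of all roots: 0.5399, 2.0068.
All moduli strictly greater than 1? No.
Verdict: Not stationary.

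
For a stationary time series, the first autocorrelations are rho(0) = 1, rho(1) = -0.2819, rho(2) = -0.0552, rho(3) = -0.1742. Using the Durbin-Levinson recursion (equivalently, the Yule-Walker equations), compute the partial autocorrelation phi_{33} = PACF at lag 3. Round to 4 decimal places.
\phi_{33} = -0.2590

The PACF at lag k is phi_{kk}, the last component of the solution
to the Yule-Walker system G_k phi = r_k where
  (G_k)_{ij} = rho(|i - j|), (r_k)_i = rho(i), i,j = 1..k.
Equivalently, Durbin-Levinson gives phi_{kk} iteratively:
  phi_{11} = rho(1)
  phi_{kk} = [rho(k) - sum_{j=1..k-1} phi_{k-1,j} rho(k-j)]
            / [1 - sum_{j=1..k-1} phi_{k-1,j} rho(j)],
  phi_{k,j} = phi_{k-1,j} - phi_{kk} phi_{k-1,k-j},  j = 1..k-1.
Step k = 1:
  phi_11 = rho(1) = -0.2819.
Step k = 2:
  phi_22 = [rho(2) - phi_11 rho(1)] / [1 - phi_11 rho(1)] = [-0.0552 - (-0.2819)(-0.2819)] / [1 - (-0.2819)(-0.2819)]
         = -0.13466761 / 0.92053239 = -0.146293.
  Update: phi_21 = phi_11 - phi_22 phi_11 = -0.2819 - (-0.146293)(-0.2819) = -0.32314.
Step k = 3:
  phi_33 = [rho(3) - phi_21 rho(2) - phi_22 rho(1)] / [1 - phi_21 rho(1) - phi_22 rho(2)]
    numerator   = -0.1742 - (-0.32314)(-0.0552) - (-0.146293)(-0.2819) = -0.23327738
    denominator = 1 - (-0.32314)(-0.2819) - (-0.146293)(-0.0552) = 0.90083144
  phi_33 = -0.23327738 / 0.90083144 = -0.259.
Therefore phi_{33} = -0.2590.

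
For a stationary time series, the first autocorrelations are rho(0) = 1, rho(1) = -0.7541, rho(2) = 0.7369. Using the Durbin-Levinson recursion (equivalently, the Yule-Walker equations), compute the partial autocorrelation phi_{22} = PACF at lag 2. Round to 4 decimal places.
\phi_{22} = 0.3900

The PACF at lag k is phi_{kk}, the last component of the solution
to the Yule-Walker system G_k phi = r_k where
  (G_k)_{ij} = rho(|i - j|), (r_k)_i = rho(i), i,j = 1..k.
Equivalently, Durbin-Levinson gives phi_{kk} iteratively:
  phi_{11} = rho(1)
  phi_{kk} = [rho(k) - sum_{j=1..k-1} phi_{k-1,j} rho(k-j)]
            / [1 - sum_{j=1..k-1} phi_{k-1,j} rho(j)],
  phi_{k,j} = phi_{k-1,j} - phi_{kk} phi_{k-1,k-j},  j = 1..k-1.
Step k = 1:
  phi_11 = rho(1) = -0.7541.
Step k = 2:
  phi_22 = [rho(2) - phi_11 rho(1)] / [1 - phi_11 rho(1)] = [0.7369 - (-0.7541)(-0.7541)] / [1 - (-0.7541)(-0.7541)]
         = 0.16823319 / 0.43133319 = 0.39.
Therefore phi_{22} = 0.3900.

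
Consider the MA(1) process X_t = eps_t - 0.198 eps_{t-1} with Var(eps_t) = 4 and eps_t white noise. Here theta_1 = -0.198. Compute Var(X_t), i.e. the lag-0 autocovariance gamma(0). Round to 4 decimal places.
\gamma(0) = 4.1568

For an MA(q) process X_t = eps_t + sum_i theta_i eps_{t-i} with
Var(eps_t) = sigma^2, the variance is
  gamma(0) = sigma^2 * (1 + sum_i theta_i^2).
  sum_i theta_i^2 = (-0.198)^2 = 0.039204.
  gamma(0) = 4 * (1 + 0.039204) = 4 * 1.039204 = 4.156816, which rounds to 4.1568.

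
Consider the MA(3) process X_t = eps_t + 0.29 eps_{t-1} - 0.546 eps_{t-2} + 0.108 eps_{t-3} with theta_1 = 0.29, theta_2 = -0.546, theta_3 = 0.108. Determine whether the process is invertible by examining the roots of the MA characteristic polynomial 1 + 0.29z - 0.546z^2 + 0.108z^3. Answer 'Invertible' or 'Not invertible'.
\text{Invertible}

The MA(q) characteristic polynomial is P(z) = 1 + 0.29z - 0.546z^2 + 0.108z^3.
Invertibility requires all roots to lie outside the unit circle, i.e. |z| > 1 for every root.
Degree 3: look for a simple real root z0 first, then factor out (1 - z/z0) and solve the remaining quadratic.
Testing z0 = 2.5: P(2.5) = 1 + (0.29)(2.5) + (-0.546)(2.5)^2 + (0.108)(2.5)^3
  = 1 + (0.725) + (-3.4125) + (1.6875) = 0.  So z_0 = 2.5 is a root, |z_0| = 2.5.
Divide out the factor (1 - 0.4 z) = (1 - z/z0) (since 1/z0 = 0.4):
  P(z) = (1 - 0.4 z)(1 + (0.69) z + (-0.27) z^2)
  [check: z-coef 0.69 - (0.4) = 0.29; z^2-coef -0.27 - (0.4)(0.69) = -0.546; z^3-coef -(0.4)(-0.27) = 0.108.]
Remaining roots from the quadratic factor 1 + (0.69) z + (-0.27) z^2:
  Set 1 + (0.69) z + (-0.27) z^2 = 0, i.e. a z^2 + b z + c = 0 with a = -0.27, b = 0.69, c = 1.
  Discriminant D = b^2 - 4ac = (0.69)^2 - 4*(-0.27)*1 = 0.4761 - (-1.08) = 1.5561.
  D >= 0, so the roots are real: z = (-b +/- sqrt(D)) / (2a) = (-0.69 +/- 1.247437) / (-0.54).
    z_1 = (-0.69 + 1.247437) / (-0.54) = -1.0323,   |z_1| = 1.0323.
    z_2 = (-0.69 - 1.247437) / (-0.54) = 3.5878,   |z_2| = 3.5878.
Moduli of all roots: 2.5000, 1.0323, 3.5878.
All moduli strictly greater than 1? Yes.
Verdict: Invertible.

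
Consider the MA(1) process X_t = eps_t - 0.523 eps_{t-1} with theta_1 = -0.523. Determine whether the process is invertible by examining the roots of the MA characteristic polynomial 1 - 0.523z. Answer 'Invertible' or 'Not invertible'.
\text{Invertible}

The MA(q) characteristic polynomial is P(z) = 1 - 0.523z.
Invertibility requires all roots to lie outside the unit circle, i.e. |z| > 1 for every root.
This is linear in z: 1 + (-0.523) z = 0  =>  z = -1/(-0.523) = 1.912046,  |z| = 1.912046.
Moduli of all roots: 1.9120.
All moduli strictly greater than 1? Yes.
Verdict: Invertible.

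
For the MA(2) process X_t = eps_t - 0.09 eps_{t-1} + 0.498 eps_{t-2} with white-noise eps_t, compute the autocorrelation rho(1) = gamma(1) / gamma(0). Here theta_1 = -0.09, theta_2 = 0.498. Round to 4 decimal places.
\rho(1) = -0.1073

For an MA(q) process with theta_0 = 1, the autocovariance is
  gamma(k) = sigma^2 * sum_{i=0..q-k} theta_i * theta_{i+k},
and rho(k) = gamma(k) / gamma(0). Sigma^2 cancels.
  numerator   = (1)*(-0.09) + (-0.09)*(0.498) = -0.13482.
  denominator = (1)^2 + (-0.09)^2 + (0.498)^2 = 1.256104.
  rho(1) = -0.13482 / 1.256104 = -0.1073.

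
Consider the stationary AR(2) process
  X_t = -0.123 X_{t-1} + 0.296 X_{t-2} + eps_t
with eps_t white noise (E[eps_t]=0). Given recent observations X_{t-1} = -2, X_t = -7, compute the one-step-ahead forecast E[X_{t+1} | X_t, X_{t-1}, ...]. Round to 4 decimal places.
E[X_{t+1} \mid \mathcal F_t] = 0.2690

For an AR(p) model X_t = c + sum_i phi_i X_{t-i} + eps_t, the
one-step-ahead conditional mean is
  E[X_{t+1} | X_t, ...] = c + sum_i phi_i X_{t+1-i}.
Substitute known values:
  E[X_{t+1} | ...] = (-0.123) * (-7) + (0.296) * (-2)
                   = 0.2690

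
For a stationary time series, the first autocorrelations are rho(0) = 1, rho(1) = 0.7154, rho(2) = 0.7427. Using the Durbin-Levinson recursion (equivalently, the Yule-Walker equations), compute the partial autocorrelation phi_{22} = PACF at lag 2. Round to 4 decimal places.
\phi_{22} = 0.4730

The PACF at lag k is phi_{kk}, the last component of the solution
to the Yule-Walker system G_k phi = r_k where
  (G_k)_{ij} = rho(|i - j|), (r_k)_i = rho(i), i,j = 1..k.
Equivalently, Durbin-Levinson gives phi_{kk} iteratively:
  phi_{11} = rho(1)
  phi_{kk} = [rho(k) - sum_{j=1..k-1} phi_{k-1,j} rho(k-j)]
            / [1 - sum_{j=1..k-1} phi_{k-1,j} rho(j)],
  phi_{k,j} = phi_{k-1,j} - phi_{kk} phi_{k-1,k-j},  j = 1..k-1.
Step k = 1:
  phi_11 = rho(1) = 0.7154.
Step k = 2:
  phi_22 = [rho(2) - phi_11 rho(1)] / [1 - phi_11 rho(1)] = [0.7427 - (0.7154)(0.7154)] / [1 - (0.7154)(0.7154)]
         = 0.23090284 / 0.48820284 = 0.473.
Therefore phi_{22} = 0.4730.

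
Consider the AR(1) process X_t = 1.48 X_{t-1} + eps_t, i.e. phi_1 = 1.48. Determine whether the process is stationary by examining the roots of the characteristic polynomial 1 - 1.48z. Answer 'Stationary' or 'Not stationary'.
\text{Not stationary}

The AR(p) characteristic polynomial is P(z) = 1 - 1.48z.
Stationarity requires all roots to lie outside the unit circle, i.e. |z| > 1 for every root.
This is linear in z: 1 + (-1.48) z = 0  =>  z = -1/(-1.48) = 0.675676,  |z| = 0.675676.
Moduli of all roots: 0.6757.
All moduli strictly greater than 1? No.
Verdict: Not stationary.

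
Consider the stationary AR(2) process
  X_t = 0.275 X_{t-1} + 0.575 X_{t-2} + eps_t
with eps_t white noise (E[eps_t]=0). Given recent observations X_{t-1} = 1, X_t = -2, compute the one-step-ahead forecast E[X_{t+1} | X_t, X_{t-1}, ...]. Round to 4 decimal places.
E[X_{t+1} \mid \mathcal F_t] = 0.0250

For an AR(p) model X_t = c + sum_i phi_i X_{t-i} + eps_t, the
one-step-ahead conditional mean is
  E[X_{t+1} | X_t, ...] = c + sum_i phi_i X_{t+1-i}.
Substitute known values:
  E[X_{t+1} | ...] = (0.275) * (-2) + (0.575) * (1)
                   = 0.0250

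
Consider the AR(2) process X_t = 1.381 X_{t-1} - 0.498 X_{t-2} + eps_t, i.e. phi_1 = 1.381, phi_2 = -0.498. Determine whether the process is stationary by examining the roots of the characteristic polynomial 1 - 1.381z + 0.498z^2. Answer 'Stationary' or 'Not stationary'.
\text{Stationary}

The AR(p) characteristic polynomial is P(z) = 1 - 1.381z + 0.498z^2.
Stationarity requires all roots to lie outside the unit circle, i.e. |z| > 1 for every root.
Set 1 + (-1.381) z + (0.498) z^2 = 0, i.e. a z^2 + b z + c = 0 with a = 0.498, b = -1.381, c = 1.
Discriminant D = b^2 - 4ac = (-1.381)^2 - 4*(0.498)*1 = 1.907161 - (1.992) = -0.084839.
D < 0, so the roots are the complex-conjugate pair z = (-b +/- i sqrt(-D)) / (2a) = 1.3865 +/- 0.2924i.
For a conjugate pair |z|^2 = z * conj(z) = (product of roots) = c/a = 1/(0.498) = 2.008032, so |z| = sqrt(2.008032) = 1.4171 for both roots.
Moduli of all roots: 1.4171, 1.4171.
All moduli strictly greater than 1? Yes.
Verdict: Stationary.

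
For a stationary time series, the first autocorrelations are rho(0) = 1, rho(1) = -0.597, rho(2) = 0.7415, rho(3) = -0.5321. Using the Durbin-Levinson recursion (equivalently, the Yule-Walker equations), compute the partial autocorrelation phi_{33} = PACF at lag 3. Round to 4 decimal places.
\phi_{33} = 0.0071

The PACF at lag k is phi_{kk}, the last component of the solution
to the Yule-Walker system G_k phi = r_k where
  (G_k)_{ij} = rho(|i - j|), (r_k)_i = rho(i), i,j = 1..k.
Equivalently, Durbin-Levinson gives phi_{kk} iteratively:
  phi_{11} = rho(1)
  phi_{kk} = [rho(k) - sum_{j=1..k-1} phi_{k-1,j} rho(k-j)]
            / [1 - sum_{j=1..k-1} phi_{k-1,j} rho(j)],
  phi_{k,j} = phi_{k-1,j} - phi_{kk} phi_{k-1,k-j},  j = 1..k-1.
Step k = 1:
  phi_11 = rho(1) = -0.597.
Step k = 2:
  phi_22 = [rho(2) - phi_11 rho(1)] / [1 - phi_11 rho(1)] = [0.7415 - (-0.597)(-0.597)] / [1 - (-0.597)(-0.597)]
         = 0.385091 / 0.643591 = 0.598347.
  Update: phi_21 = phi_11 - phi_22 phi_11 = -0.597 - (0.598347)(-0.597) = -0.239787.
Step k = 3:
  phi_33 = [rho(3) - phi_21 rho(2) - phi_22 rho(1)] / [1 - phi_21 rho(1) - phi_22 rho(2)]
    numerator   = -0.5321 - (-0.239787)(0.7415) - (0.598347)(-0.597) = 0.00291516
    denominator = 1 - (-0.239787)(-0.597) - (0.598347)(0.7415) = 0.4131728
  phi_33 = 0.00291516 / 0.4131728 = 0.0071.
Therefore phi_{33} = 0.0071.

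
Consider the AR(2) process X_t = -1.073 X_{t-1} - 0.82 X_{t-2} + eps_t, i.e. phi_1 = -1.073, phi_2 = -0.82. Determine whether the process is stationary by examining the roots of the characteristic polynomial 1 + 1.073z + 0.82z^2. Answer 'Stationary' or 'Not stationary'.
\text{Stationary}

The AR(p) characteristic polynomial is P(z) = 1 + 1.073z + 0.82z^2.
Stationarity requires all roots to lie outside the unit circle, i.e. |z| > 1 for every root.
Set 1 + (1.073) z + (0.82) z^2 = 0, i.e. a z^2 + b z + c = 0 with a = 0.82, b = 1.073, c = 1.
Discriminant D = b^2 - 4ac = (1.073)^2 - 4*(0.82)*1 = 1.151329 - (3.28) = -2.128671.
D < 0, so the roots are the complex-conjugate pair z = (-b +/- i sqrt(-D)) / (2a) = -0.6543 +/- 0.8896i.
For a conjugate pair |z|^2 = z * conj(z) = (product of roots) = c/a = 1/(0.82) = 1.219512, so |z| = sqrt(1.219512) = 1.1043 for both roots.
Moduli of all roots: 1.1043, 1.1043.
All moduli strictly greater than 1? Yes.
Verdict: Stationary.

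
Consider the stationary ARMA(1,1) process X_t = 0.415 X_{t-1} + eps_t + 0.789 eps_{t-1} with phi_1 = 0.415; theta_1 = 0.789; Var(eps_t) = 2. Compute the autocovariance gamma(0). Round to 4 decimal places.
\gamma(0) = 5.5024

Multiply the model equation by X_{t-k} and take expectations. With theta_0 = psi_0 = 1 and psi_j the MA(infinity) weights, this gives
  gamma(k) - sum_i phi_i gamma(k-i) = c_k,
  c_k = sigma^2 * sum_{j=k..q} theta_j psi_{j-k}   (c_k = 0 for k > q),
using gamma(-m) = gamma(m).
psi-weights needed (psi_j = theta_j + sum_i phi_i psi_{j-i}):
  psi_1 = theta_1 + phi_1 = 0.789 + (0.415) = 1.204
Right-hand sides:
  c_0 = sigma^2 (1 + theta_1 psi_1) = 2 * (1 + (0.789)(1.204)) = 2 * 1.949956 = 3.899912
  c_1 = sigma^2 theta_1 = 2 * (0.789) = 1.578
  c_2 = 0
Equations for k = 0 and k = 1 (AR order 1):
  gamma(0) = phi_1 gamma(1) + c_0
  gamma(1) = phi_1 gamma(0) + c_1
Substituting the second into the first: gamma(0) (1 - phi_1^2) = c_0 + phi_1 c_1, so
  gamma(0) = (c_0 + phi_1 c_1) / (1 - phi_1^2) = (3.899912 + (0.415)(1.578)) / (1 - (0.415)^2) = 4.554782 / 0.827775 = 5.50244.
Therefore gamma(0) = 5.5024 (to 4 decimal places).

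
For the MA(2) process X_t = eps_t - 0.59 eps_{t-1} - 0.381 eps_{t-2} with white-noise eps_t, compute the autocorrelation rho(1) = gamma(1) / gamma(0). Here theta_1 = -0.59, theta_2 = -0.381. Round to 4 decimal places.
\rho(1) = -0.2446

For an MA(q) process with theta_0 = 1, the autocovariance is
  gamma(k) = sigma^2 * sum_{i=0..q-k} theta_i * theta_{i+k},
and rho(k) = gamma(k) / gamma(0). Sigma^2 cancels.
  numerator   = (1)*(-0.59) + (-0.59)*(-0.381) = -0.36521.
  denominator = (1)^2 + (-0.59)^2 + (-0.381)^2 = 1.493261.
  rho(1) = -0.36521 / 1.493261 = -0.2446.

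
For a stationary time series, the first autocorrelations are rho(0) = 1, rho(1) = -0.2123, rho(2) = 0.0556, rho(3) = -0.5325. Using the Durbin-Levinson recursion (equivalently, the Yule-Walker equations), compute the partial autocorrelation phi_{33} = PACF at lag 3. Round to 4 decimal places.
\phi_{33} = -0.5430

The PACF at lag k is phi_{kk}, the last component of the solution
to the Yule-Walker system G_k phi = r_k where
  (G_k)_{ij} = rho(|i - j|), (r_k)_i = rho(i), i,j = 1..k.
Equivalently, Durbin-Levinson gives phi_{kk} iteratively:
  phi_{11} = rho(1)
  phi_{kk} = [rho(k) - sum_{j=1..k-1} phi_{k-1,j} rho(k-j)]
            / [1 - sum_{j=1..k-1} phi_{k-1,j} rho(j)],
  phi_{k,j} = phi_{k-1,j} - phi_{kk} phi_{k-1,k-j},  j = 1..k-1.
Step k = 1:
  phi_11 = rho(1) = -0.2123.
Step k = 2:
  phi_22 = [rho(2) - phi_11 rho(1)] / [1 - phi_11 rho(1)] = [0.0556 - (-0.2123)(-0.2123)] / [1 - (-0.2123)(-0.2123)]
         = 0.01052871 / 0.95492871 = 0.011026.
  Update: phi_21 = phi_11 - phi_22 phi_11 = -0.2123 - (0.011026)(-0.2123) = -0.209959.
Step k = 3:
  phi_33 = [rho(3) - phi_21 rho(2) - phi_22 rho(1)] / [1 - phi_21 rho(1) - phi_22 rho(2)]
    numerator   = -0.5325 - (-0.209959)(0.0556) - (0.011026)(-0.2123) = -0.51848552
    denominator = 1 - (-0.209959)(-0.2123) - (0.011026)(0.0556) = 0.95481262
  phi_33 = -0.51848552 / 0.95481262 = -0.543.
Therefore phi_{33} = -0.5430.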